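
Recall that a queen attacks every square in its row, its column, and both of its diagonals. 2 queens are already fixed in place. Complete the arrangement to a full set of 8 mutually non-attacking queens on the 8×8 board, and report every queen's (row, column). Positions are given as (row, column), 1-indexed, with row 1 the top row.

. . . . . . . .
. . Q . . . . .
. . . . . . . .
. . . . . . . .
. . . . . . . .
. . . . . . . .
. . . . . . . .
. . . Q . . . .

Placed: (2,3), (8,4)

Row 1: attacked by (2,3)→{2,3,4}; (8,4)→{4}. Safe: 1, 5, 6, 7, 8. Place at column 7.
Row 3: attacked by (1,7)→{5,7}; (2,3)→{2,3,4}; (8,4)→{4}. Safe: 1, 6, 8. Place at column 8.
Row 4: attacked by (1,7)→{4,7}; (2,3)→{1,3,5}; (3,8)→{7,8}; (8,4)→{4,8}. Safe: 2, 6. Place at column 2.
Row 5: attacked by (1,7)→{3,7}; (2,3)→{3,6}; (3,8)→{6,8}; (4,2)→{1,2,3}; (8,4)→{1,4,7}. Safe: 5. Place at column 5.
Row 6: attacked by (1,7)→{2,7}; (2,3)→{3,7}; (3,8)→{5,8}; (4,2)→{2,4}; (5,5)→{4,5,6}; (8,4)→{2,4,6}. Safe: 1. Place at column 1.
Row 7: attacked by (1,7)→{1,7}; (2,3)→{3,8}; (3,8)→{4,8}; (4,2)→{2,5}; (5,5)→{3,5,7}; (6,1)→{1,2}; (8,4)→{3,4,5}. Safe: 6. Place at column 6.
Columns [7, 3, 8, 2, 5, 1, 6, 4], r−c [-6, -1, -5, 2, 0, 5, 1, 4], r+c [8, 5, 11, 6, 10, 7, 13, 12] are all distinct, so no two queens attack.

(1,7) (2,3) (3,8) (4,2) (5,5) (6,1) (7,6) (8,4)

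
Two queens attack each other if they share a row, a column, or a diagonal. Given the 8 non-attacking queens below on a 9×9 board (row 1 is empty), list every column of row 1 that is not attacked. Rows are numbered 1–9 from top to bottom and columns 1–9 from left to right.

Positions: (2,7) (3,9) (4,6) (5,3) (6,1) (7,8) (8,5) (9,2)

columns 4

(2,7) attacks row 1 at column 7 and diagonals 6, 8.
(3,9) attacks row 1 at column 9 and diagonals 7.
(4,6) attacks row 1 at column 6 and diagonals 3, 9.
(5,3) attacks row 1 at column 3 and diagonals 7.
(6,1) attacks row 1 at column 1 and diagonals 6.
(7,8) attacks row 1 at column 8 and diagonals 2.
(8,5) attacks row 1 at column 5.
(9,2) attacks row 1 at column 2.
Attacked columns: {1, 2, 3, 5, 6, 7, 8, 9}. Safe: {4}.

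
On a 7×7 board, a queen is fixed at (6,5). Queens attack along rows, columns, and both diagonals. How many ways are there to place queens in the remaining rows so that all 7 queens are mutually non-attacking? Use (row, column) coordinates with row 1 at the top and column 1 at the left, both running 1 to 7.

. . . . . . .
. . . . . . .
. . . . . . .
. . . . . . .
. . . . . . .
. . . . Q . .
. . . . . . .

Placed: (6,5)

Branch on row 1: col 1 → 1; col 2 → 1; col 3 → 0; col 4 → 1; col 6 → 3; col 7 → 0.
Sum: 1 + 1 + 0 + 1 + 3 + 0 = 6.

6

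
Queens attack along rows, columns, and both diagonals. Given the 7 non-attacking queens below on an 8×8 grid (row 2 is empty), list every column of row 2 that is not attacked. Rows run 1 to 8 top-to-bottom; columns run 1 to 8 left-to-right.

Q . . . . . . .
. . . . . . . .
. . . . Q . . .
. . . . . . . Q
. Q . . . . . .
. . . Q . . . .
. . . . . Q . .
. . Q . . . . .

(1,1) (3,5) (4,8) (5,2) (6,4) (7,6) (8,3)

(1,1) attacks row 2 at column 1 and diagonals 2.
(3,5) attacks row 2 at column 5 and diagonals 4, 6.
(4,8) attacks row 2 at column 8 and diagonals 6.
(5,2) attacks row 2 at column 2 and diagonals 5.
(6,4) attacks row 2 at column 4 and diagonals 8.
(7,6) attacks row 2 at column 6 and diagonals 1.
(8,3) attacks row 2 at column 3.
Attacked columns: {1, 2, 3, 4, 5, 6, 8}. Safe: {7}.

columns 7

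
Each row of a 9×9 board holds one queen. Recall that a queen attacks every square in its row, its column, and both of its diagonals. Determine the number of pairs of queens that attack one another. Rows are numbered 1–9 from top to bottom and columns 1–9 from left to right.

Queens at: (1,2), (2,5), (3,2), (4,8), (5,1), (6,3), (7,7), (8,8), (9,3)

5

Same column: (1,2)–(3,2) (column 2); (4,8)–(8,8) (column 8); (6,3)–(9,3) (column 3).
Same diagonal: (4,8)–(9,3) (|4−9| = |8−3| = 5); (7,7)–(8,8) (|7−8| = |7−8| = 1).
Total attacking pairs: 5.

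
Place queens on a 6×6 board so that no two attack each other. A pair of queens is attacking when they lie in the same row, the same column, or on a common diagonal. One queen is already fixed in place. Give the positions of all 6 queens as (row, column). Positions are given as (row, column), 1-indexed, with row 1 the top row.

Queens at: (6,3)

Row 1: attacked by (6,3)→{3}. Safe: 1, 2, 4, 5, 6. Place at column 4.
Row 2: attacked by (1,4)→{3,4,5}; (6,3)→{3}. Safe: 1, 2, 6. Place at column 1.
Row 3: attacked by (1,4)→{2,4,6}; (2,1)→{1,2}; (6,3)→{3,6}. Safe: 5. Place at column 5.
Row 4: attacked by (1,4)→{1,4}; (2,1)→{1,3}; (3,5)→{4,5,6}; (6,3)→{1,3,5}. Safe: 2. Place at column 2.
Row 5: attacked by (1,4)→{4}; (2,1)→{1,4}; (3,5)→{3,5}; (4,2)→{1,2,3}; (6,3)→{2,3,4}. Safe: 6. Place at column 6.
Columns [4, 1, 5, 2, 6, 3], r−c [-3, 1, -2, 2, -1, 3], r+c [5, 3, 8, 6, 11, 9] are all distinct, so no two queens attack.

(1,4) (2,1) (3,5) (4,2) (5,6) (6,3)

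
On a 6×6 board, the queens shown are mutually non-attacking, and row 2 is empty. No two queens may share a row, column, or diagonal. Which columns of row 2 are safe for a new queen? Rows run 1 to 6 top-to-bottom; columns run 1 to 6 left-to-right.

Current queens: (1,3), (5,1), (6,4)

columns 5, 6

(1,3) attacks row 2 at column 3 and diagonals 2, 4.
(5,1) attacks row 2 at column 1 and diagonals 4.
(6,4) attacks row 2 at column 4.
Attacked columns: {1, 2, 3, 4}. Safe: {5, 6}.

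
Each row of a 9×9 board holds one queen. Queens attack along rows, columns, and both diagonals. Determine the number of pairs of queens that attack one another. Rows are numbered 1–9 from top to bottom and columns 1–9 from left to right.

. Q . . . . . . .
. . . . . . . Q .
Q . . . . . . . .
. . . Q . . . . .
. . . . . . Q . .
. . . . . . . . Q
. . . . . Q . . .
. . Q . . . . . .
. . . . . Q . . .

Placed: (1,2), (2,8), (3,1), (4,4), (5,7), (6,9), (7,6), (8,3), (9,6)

Same column: (7,6)–(9,6) (column 6).
Same diagonal: (6,9)–(9,6) (|6−9| = |9−6| = 3).
Total attacking pairs: 2.

2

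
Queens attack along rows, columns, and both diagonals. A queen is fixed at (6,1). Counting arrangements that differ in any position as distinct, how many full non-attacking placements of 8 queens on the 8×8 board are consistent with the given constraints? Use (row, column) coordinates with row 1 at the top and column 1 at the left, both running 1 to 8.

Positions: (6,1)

Branch on row 1: col 2 → 1; col 3 → 4; col 4 → 4; col 5 → 4; col 7 → 3; col 8 → 0.
Sum: 1 + 4 + 4 + 4 + 3 + 0 = 16.

16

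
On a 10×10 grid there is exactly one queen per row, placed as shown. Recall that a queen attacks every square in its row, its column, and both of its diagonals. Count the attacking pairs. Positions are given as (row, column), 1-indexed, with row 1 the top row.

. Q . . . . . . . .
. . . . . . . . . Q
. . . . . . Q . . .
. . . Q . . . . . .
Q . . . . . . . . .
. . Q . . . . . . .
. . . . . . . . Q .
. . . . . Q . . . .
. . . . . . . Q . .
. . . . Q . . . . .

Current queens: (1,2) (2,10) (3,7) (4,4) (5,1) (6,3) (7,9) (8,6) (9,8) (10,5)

All columns are distinct and no two queens satisfy |Δrow| = |Δcol|, so no pair attacks.

0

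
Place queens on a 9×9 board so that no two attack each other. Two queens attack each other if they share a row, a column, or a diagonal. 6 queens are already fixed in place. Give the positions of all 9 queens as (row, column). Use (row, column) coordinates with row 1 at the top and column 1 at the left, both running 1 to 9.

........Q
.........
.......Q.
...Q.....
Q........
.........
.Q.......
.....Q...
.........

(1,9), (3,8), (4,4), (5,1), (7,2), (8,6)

(1,9) (2,5) (3,8) (4,4) (5,1) (6,7) (7,2) (8,6) (9,3)

Row 2: attacked by (1,9)→{8,9}; (3,8)→{7,8,9}; (4,4)→{2,4,6}; (5,1)→{1,4}; (7,2)→{2,7}; (8,6)→{6}. Safe: 3, 5. Place at column 5.
Row 6: attacked by (1,9)→{4,9}; (2,5)→{1,5,9}; (3,8)→{5,8}; (4,4)→{2,4,6}; (5,1)→{1,2}; (7,2)→{1,2,3}; (8,6)→{4,6,8}. Safe: 7. Place at column 7.
Row 9: attacked by (1,9)→{1,9}; (2,5)→{5}; (3,8)→{2,8}; (4,4)→{4,9}; (5,1)→{1,5}; (6,7)→{4,7}; (7,2)→{2,4}; (8,6)→{5,6,7}. Safe: 3. Place at column 3.
Columns [9, 5, 8, 4, 1, 7, 2, 6, 3], r−c [-8, -3, -5, 0, 4, -1, 5, 2, 6], r+c [10, 7, 11, 8, 6, 13, 9, 14, 12] are all distinct, so no two queens attack.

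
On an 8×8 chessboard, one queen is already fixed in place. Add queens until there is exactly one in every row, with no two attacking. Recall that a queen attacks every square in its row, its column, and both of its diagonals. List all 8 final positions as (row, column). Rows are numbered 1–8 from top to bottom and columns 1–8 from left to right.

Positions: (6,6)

Row 1: attacked by (6,6)→{1,6}. Safe: 2, 3, 4, 5, 7, 8. Place at column 3.
Row 2: attacked by (1,3)→{2,3,4}; (6,6)→{2,6}. Safe: 1, 5, 7, 8. Place at column 8.
Row 3: attacked by (1,3)→{1,3,5}; (2,8)→{7,8}; (6,6)→{3,6}. Safe: 2, 4. Place at column 4.
Row 4: attacked by (1,3)→{3,6}; (2,8)→{6,8}; (3,4)→{3,4,5}; (6,6)→{4,6,8}. Safe: 1, 2, 7. Place at column 7.
Row 5: attacked by (1,3)→{3,7}; (2,8)→{5,8}; (3,4)→{2,4,6}; (4,7)→{6,7,8}; (6,6)→{5,6,7}. Safe: 1. Place at column 1.
Row 7: attacked by (1,3)→{3}; (2,8)→{3,8}; (3,4)→{4,8}; (4,7)→{4,7}; (5,1)→{1,3}; (6,6)→{5,6,7}. Safe: 2. Place at column 2.
Row 8: attacked by (1,3)→{3}; (2,8)→{2,8}; (3,4)→{4}; (4,7)→{3,7}; (5,1)→{1,4}; (6,6)→{4,6,8}; (7,2)→{1,2,3}. Safe: 5. Place at column 5.
Columns [3, 8, 4, 7, 1, 6, 2, 5], r−c [-2, -6, -1, -3, 4, 0, 5, 3], r+c [4, 10, 7, 11, 6, 12, 9, 13] are all distinct, so no two queens attack.

(1,3) (2,8) (3,4) (4,7) (5,1) (6,6) (7,2) (8,5)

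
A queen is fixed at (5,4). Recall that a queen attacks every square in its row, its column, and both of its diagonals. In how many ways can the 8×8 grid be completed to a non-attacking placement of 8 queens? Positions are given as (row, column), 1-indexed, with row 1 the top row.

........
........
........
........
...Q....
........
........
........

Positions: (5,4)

8

Branch on row 1: col 1 → 0; col 2 → 1; col 3 → 3; col 5 → 1; col 6 → 3; col 7 → 0.
Sum: 0 + 1 + 3 + 1 + 3 + 0 = 8.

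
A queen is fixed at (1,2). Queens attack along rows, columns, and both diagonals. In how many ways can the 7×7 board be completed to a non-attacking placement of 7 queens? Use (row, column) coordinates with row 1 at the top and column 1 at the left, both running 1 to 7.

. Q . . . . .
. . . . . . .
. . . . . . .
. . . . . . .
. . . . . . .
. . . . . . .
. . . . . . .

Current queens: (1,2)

7

Branch on row 2: col 4 → 2; col 5 → 3; col 6 → 1; col 7 → 1.
Sum: 2 + 3 + 1 + 1 = 7.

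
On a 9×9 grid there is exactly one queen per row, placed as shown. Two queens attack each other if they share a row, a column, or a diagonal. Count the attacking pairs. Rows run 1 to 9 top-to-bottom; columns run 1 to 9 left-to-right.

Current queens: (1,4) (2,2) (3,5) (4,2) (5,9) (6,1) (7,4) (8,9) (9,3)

Same column: (1,4)–(7,4) (column 4); (2,2)–(4,2) (column 2); (5,9)–(8,9) (column 9).
Total attacking pairs: 3.

3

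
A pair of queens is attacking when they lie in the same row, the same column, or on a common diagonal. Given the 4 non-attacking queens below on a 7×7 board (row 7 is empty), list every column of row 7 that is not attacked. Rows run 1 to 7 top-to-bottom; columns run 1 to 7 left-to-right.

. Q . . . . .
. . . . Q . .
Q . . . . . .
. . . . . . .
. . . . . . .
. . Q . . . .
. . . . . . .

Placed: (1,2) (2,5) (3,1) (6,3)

(1,2) attacks row 7 at column 2.
(2,5) attacks row 7 at column 5.
(3,1) attacks row 7 at column 1 and diagonals 5.
(6,3) attacks row 7 at column 3 and diagonals 2, 4.
Attacked columns: {1, 2, 3, 4, 5}. Safe: {6, 7}.

columns 6, 7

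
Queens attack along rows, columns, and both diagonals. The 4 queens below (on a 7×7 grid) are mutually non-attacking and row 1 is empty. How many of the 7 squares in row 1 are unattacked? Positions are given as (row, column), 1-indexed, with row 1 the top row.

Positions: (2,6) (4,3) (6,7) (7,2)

2

(2,6) attacks row 1 at column 6 and diagonals 5, 7.
(4,3) attacks row 1 at column 3 and diagonals 6.
(6,7) attacks row 1 at column 7 and diagonals 2.
(7,2) attacks row 1 at column 2.
Attacked columns: {2, 3, 5, 6, 7}. Safe: {1, 4}.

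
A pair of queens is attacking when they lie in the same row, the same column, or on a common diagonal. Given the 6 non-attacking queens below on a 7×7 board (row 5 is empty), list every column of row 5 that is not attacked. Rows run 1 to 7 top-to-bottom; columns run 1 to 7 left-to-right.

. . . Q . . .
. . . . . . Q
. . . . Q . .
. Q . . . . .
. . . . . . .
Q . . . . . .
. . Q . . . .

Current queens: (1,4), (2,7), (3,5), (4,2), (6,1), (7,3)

(1,4) attacks row 5 at column 4.
(2,7) attacks row 5 at column 7 and diagonals 4.
(3,5) attacks row 5 at column 5 and diagonals 3, 7.
(4,2) attacks row 5 at column 2 and diagonals 1, 3.
(6,1) attacks row 5 at column 1 and diagonals 2.
(7,3) attacks row 5 at column 3 and diagonals 1, 5.
Attacked columns: {1, 2, 3, 4, 5, 7}. Safe: {6}.

columns 6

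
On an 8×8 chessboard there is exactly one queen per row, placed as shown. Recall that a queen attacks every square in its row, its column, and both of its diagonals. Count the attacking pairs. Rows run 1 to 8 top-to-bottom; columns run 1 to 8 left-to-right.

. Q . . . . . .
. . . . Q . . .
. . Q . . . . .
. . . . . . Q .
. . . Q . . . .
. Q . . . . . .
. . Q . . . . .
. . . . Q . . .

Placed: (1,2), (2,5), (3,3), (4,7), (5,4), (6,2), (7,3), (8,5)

Same column: (1,2)–(6,2) (column 2); (2,5)–(8,5) (column 5); (3,3)–(7,3) (column 3).
Same diagonal: (2,5)–(4,7) (|2−4| = |5−7| = 2); (6,2)–(7,3) (|6−7| = |2−3| = 1).
Total attacking pairs: 5.

5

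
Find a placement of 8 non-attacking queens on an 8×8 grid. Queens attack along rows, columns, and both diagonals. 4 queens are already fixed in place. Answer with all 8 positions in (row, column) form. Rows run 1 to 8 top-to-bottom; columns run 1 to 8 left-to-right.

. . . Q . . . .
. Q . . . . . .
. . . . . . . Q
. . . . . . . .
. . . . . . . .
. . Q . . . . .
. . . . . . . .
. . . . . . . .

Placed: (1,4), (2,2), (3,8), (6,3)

(1,4) (2,2) (3,8) (4,6) (5,1) (6,3) (7,5) (8,7)

Row 4: attacked by (1,4)→{1,4,7}; (2,2)→{2,4}; (3,8)→{7,8}; (6,3)→{1,3,5}. Safe: 6. Place at column 6.
Row 5: attacked by (1,4)→{4,8}; (2,2)→{2,5}; (3,8)→{6,8}; (4,6)→{5,6,7}; (6,3)→{2,3,4}. Safe: 1. Place at column 1.
Row 7: attacked by (1,4)→{4}; (2,2)→{2,7}; (3,8)→{4,8}; (4,6)→{3,6}; (5,1)→{1,3}; (6,3)→{2,3,4}. Safe: 5. Place at column 5.
Row 8: attacked by (1,4)→{4}; (2,2)→{2,8}; (3,8)→{3,8}; (4,6)→{2,6}; (5,1)→{1,4}; (6,3)→{1,3,5}; (7,5)→{4,5,6}. Safe: 7. Place at column 7.
Columns [4, 2, 8, 6, 1, 3, 5, 7], r−c [-3, 0, -5, -2, 4, 3, 2, 1], r+c [5, 4, 11, 10, 6, 9, 12, 15] are all distinct, so no two queens attack.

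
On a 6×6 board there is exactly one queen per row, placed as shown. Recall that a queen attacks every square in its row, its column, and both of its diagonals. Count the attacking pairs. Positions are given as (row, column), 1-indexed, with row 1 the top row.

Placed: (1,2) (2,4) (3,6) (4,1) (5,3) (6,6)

Same column: (3,6)–(6,6) (column 6).
Total attacking pairs: 1.

1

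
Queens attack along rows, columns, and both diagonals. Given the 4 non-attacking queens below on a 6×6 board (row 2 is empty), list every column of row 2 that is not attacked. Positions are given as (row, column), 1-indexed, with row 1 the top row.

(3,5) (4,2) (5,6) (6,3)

columns 1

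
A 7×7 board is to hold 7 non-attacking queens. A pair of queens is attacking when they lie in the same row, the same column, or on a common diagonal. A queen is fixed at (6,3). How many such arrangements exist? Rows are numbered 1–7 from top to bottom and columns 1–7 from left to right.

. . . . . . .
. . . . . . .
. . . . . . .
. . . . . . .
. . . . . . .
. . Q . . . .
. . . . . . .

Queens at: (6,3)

6

Branch on row 1: col 1 → 0; col 2 → 3; col 4 → 1; col 5 → 0; col 6 → 1; col 7 → 1.
Sum: 0 + 3 + 1 + 0 + 1 + 1 = 6.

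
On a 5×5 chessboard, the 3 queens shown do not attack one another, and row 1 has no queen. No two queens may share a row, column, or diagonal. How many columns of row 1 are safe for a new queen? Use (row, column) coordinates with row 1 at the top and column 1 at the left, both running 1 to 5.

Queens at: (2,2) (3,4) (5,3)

1

(2,2) attacks row 1 at column 2 and diagonals 1, 3.
(3,4) attacks row 1 at column 4 and diagonals 2.
(5,3) attacks row 1 at column 3.
Attacked columns: {1, 2, 3, 4}. Safe: {5}.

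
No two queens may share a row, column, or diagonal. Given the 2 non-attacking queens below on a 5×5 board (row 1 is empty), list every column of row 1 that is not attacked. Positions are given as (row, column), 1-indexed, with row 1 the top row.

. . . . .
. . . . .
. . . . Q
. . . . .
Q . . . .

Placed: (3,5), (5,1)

columns 2, 4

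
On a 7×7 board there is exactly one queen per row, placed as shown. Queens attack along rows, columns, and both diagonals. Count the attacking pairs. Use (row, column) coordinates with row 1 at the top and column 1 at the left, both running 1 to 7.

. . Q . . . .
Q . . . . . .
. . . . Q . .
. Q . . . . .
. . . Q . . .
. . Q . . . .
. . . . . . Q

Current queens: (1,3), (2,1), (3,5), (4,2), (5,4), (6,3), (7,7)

Same column: (1,3)–(6,3) (column 3).
Same diagonal: (1,3)–(3,5) (|1−3| = |3−5| = 2); (2,1)–(5,4) (|2−5| = |1−4| = 3); (5,4)–(6,3) (|5−6| = |4−3| = 1).
Total attacking pairs: 4.

4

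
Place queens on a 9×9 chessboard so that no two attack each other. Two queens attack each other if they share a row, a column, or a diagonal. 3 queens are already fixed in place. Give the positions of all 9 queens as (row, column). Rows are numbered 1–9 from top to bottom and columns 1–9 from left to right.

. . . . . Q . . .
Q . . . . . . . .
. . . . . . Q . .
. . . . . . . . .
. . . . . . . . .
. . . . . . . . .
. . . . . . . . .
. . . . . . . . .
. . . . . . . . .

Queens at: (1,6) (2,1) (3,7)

(1,6) (2,1) (3,7) (4,4) (5,8) (6,3) (7,5) (8,9) (9,2)

Row 4: attacked by (1,6)→{3,6,9}; (2,1)→{1,3}; (3,7)→{6,7,8}. Safe: 2, 4, 5. Place at column 4.
Row 5: attacked by (1,6)→{2,6}; (2,1)→{1,4}; (3,7)→{5,7,9}; (4,4)→{3,4,5}. Safe: 8. Place at column 8.
Row 6: attacked by (1,6)→{1,6}; (2,1)→{1,5}; (3,7)→{4,7}; (4,4)→{2,4,6}; (5,8)→{7,8,9}. Safe: 3. Place at column 3.
Row 7: attacked by (1,6)→{6}; (2,1)→{1,6}; (3,7)→{3,7}; (4,4)→{1,4,7}; (5,8)→{6,8}; (6,3)→{2,3,4}. Safe: 5, 9. Place at column 5.
Row 8: attacked by (1,6)→{6}; (2,1)→{1,7}; (3,7)→{2,7}; (4,4)→{4,8}; (5,8)→{5,8}; (6,3)→{1,3,5}; (7,5)→{4,5,6}. Safe: 9. Place at column 9.
Row 9: attacked by (1,6)→{6}; (2,1)→{1,8}; (3,7)→{1,7}; (4,4)→{4,9}; (5,8)→{4,8}; (6,3)→{3,6}; (7,5)→{3,5,7}; (8,9)→{8,9}. Safe: 2. Place at column 2.
Columns [6, 1, 7, 4, 8, 3, 5, 9, 2], r−c [-5, 1, -4, 0, -3, 3, 2, -1, 7], r+c [7, 3, 10, 8, 13, 9, 12, 17, 11] are all distinct, so no two queens attack.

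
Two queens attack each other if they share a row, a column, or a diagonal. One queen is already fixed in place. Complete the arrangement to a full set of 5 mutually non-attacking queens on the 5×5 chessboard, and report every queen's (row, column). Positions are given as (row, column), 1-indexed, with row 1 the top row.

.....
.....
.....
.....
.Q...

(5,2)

(1,5) (2,3) (3,1) (4,4) (5,2)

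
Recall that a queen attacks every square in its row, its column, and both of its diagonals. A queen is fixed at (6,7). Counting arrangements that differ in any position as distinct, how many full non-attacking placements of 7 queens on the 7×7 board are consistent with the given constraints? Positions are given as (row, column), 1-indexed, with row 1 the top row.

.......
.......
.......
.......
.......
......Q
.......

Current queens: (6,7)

Branch on row 1: col 1 → 1; col 3 → 2; col 4 → 2; col 5 → 1; col 6 → 1.
Sum: 1 + 2 + 2 + 1 + 1 = 7.

7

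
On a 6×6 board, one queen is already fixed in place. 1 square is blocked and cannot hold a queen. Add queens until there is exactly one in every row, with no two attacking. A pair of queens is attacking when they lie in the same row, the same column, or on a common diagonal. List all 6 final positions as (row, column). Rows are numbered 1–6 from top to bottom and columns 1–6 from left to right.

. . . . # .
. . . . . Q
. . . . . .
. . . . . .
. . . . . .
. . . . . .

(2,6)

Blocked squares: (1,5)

Row 1: attacked by (2,6)→{5,6}. Blocked: 5. Safe: 1, 2, 3, 4. Place at column 3.
Row 3: attacked by (1,3)→{1,3,5}; (2,6)→{5,6}. Safe: 2, 4. Place at column 2.
Row 4: attacked by (1,3)→{3,6}; (2,6)→{4,6}; (3,2)→{1,2,3}. Safe: 5. Place at column 5.
Row 5: attacked by (1,3)→{3}; (2,6)→{3,6}; (3,2)→{2,4}; (4,5)→{4,5,6}. Safe: 1. Place at column 1.
Row 6: attacked by (1,3)→{3}; (2,6)→{2,6}; (3,2)→{2,5}; (4,5)→{3,5}; (5,1)→{1,2}. Safe: 4. Place at column 4.
Columns [3, 6, 2, 5, 1, 4], r−c [-2, -4, 1, -1, 4, 2], r+c [4, 8, 5, 9, 6, 10] are all distinct, so no two queens attack.

(1,3) (2,6) (3,2) (4,5) (5,1) (6,4)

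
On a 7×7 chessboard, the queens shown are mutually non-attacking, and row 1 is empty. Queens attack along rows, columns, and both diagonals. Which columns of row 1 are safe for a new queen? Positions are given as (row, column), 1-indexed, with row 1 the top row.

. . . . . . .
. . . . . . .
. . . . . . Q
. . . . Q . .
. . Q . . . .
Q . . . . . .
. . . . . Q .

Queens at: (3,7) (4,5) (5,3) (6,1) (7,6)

columns 4

(3,7) attacks row 1 at column 7 and diagonals 5.
(4,5) attacks row 1 at column 5 and diagonals 2.
(5,3) attacks row 1 at column 3 and diagonals 7.
(6,1) attacks row 1 at column 1 and diagonals 6.
(7,6) attacks row 1 at column 6.
Attacked columns: {1, 2, 3, 5, 6, 7}. Safe: {4}.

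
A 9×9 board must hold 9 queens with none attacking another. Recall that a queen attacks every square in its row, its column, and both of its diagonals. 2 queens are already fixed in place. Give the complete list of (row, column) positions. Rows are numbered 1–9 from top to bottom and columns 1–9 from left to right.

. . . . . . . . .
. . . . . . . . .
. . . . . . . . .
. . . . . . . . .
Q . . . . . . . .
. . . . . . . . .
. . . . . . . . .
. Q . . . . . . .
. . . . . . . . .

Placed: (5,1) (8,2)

Row 1: attacked by (5,1)→{1,5}; (8,2)→{2,9}. Safe: 3, 4, 6, 7, 8. Place at column 8.
Row 2: attacked by (1,8)→{7,8,9}; (5,1)→{1,4}; (8,2)→{2,8}. Safe: 3, 5, 6. Place at column 3.
Row 3: attacked by (1,8)→{6,8}; (2,3)→{2,3,4}; (5,1)→{1,3}; (8,2)→{2,7}. Safe: 5, 9. Place at column 5.
Row 4: attacked by (1,8)→{5,8}; (2,3)→{1,3,5}; (3,5)→{4,5,6}; (5,1)→{1,2}; (8,2)→{2,6}. Safe: 7, 9. Place at column 9.
Row 6: attacked by (1,8)→{3,8}; (2,3)→{3,7}; (3,5)→{2,5,8}; (4,9)→{7,9}; (5,1)→{1,2}; (8,2)→{2,4}. Safe: 6. Place at column 6.
Row 7: attacked by (1,8)→{2,8}; (2,3)→{3,8}; (3,5)→{1,5,9}; (4,9)→{6,9}; (5,1)→{1,3}; (6,6)→{5,6,7}; (8,2)→{1,2,3}. Safe: 4. Place at column 4.
Row 9: attacked by (1,8)→{8}; (2,3)→{3}; (3,5)→{5}; (4,9)→{4,9}; (5,1)→{1,5}; (6,6)→{3,6,9}; (7,4)→{2,4,6}; (8,2)→{1,2,3}. Safe: 7. Place at column 7.
Columns [8, 3, 5, 9, 1, 6, 4, 2, 7], r−c [-7, -1, -2, -5, 4, 0, 3, 6, 2], r+c [9, 5, 8, 13, 6, 12, 11, 10, 16] are all distinct, so no two queens attack.

(1,8) (2,3) (3,5) (4,9) (5,1) (6,6) (7,4) (8,2) (9,7)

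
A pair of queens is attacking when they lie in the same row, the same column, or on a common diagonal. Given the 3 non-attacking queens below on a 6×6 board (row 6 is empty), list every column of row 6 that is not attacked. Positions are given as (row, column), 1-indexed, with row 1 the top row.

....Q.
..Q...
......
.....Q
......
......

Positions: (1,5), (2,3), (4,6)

columns 1, 2

(1,5) attacks row 6 at column 5.
(2,3) attacks row 6 at column 3.
(4,6) attacks row 6 at column 6 and diagonals 4.
Attacked columns: {3, 4, 5, 6}. Safe: {1, 2}.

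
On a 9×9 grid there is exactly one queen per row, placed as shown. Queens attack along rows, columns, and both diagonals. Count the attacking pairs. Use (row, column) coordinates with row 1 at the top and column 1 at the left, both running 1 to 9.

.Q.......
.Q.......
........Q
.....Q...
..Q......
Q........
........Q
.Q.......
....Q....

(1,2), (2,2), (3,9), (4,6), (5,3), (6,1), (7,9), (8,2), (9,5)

6

Same column: (1,2)–(2,2) (column 2); (1,2)–(8,2) (column 2); (2,2)–(8,2) (column 2); (3,9)–(7,9) (column 9).
Same diagonal: (4,6)–(7,9) (|4−7| = |6−9| = 3); (4,6)–(8,2) (|4−8| = |6−2| = 4).
Total attacking pairs: 6.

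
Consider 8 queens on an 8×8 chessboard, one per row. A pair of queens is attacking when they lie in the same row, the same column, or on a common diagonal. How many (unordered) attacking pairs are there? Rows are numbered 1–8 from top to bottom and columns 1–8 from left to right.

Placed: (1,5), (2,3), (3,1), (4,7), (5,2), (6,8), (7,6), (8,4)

All columns are distinct and no two queens satisfy |Δrow| = |Δcol|, so no pair attacks.

0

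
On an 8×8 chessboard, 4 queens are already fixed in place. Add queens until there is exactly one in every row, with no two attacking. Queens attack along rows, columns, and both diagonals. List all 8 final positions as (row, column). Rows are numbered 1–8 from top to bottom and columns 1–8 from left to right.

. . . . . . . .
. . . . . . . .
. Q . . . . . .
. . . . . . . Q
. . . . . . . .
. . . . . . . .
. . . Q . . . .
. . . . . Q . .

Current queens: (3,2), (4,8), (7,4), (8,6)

(1,3) (2,7) (3,2) (4,8) (5,5) (6,1) (7,4) (8,6)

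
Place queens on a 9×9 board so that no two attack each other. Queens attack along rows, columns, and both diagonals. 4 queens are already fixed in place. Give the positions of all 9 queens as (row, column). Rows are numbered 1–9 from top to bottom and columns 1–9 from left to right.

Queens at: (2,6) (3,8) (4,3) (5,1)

Row 1: attacked by (2,6)→{5,6,7}; (3,8)→{6,8}; (4,3)→{3,6}; (5,1)→{1,5}. Safe: 2, 4, 9. Place at column 4.
Row 6: attacked by (1,4)→{4,9}; (2,6)→{2,6}; (3,8)→{5,8}; (4,3)→{1,3,5}; (5,1)→{1,2}. Safe: 7. Place at column 7.
Row 7: attacked by (1,4)→{4}; (2,6)→{1,6}; (3,8)→{4,8}; (4,3)→{3,6}; (5,1)→{1,3}; (6,7)→{6,7,8}. Safe: 2, 5, 9. Place at column 5.
Row 8: attacked by (1,4)→{4}; (2,6)→{6}; (3,8)→{3,8}; (4,3)→{3,7}; (5,1)→{1,4}; (6,7)→{5,7,9}; (7,5)→{4,5,6}. Safe: 2. Place at column 2.
Row 9: attacked by (1,4)→{4}; (2,6)→{6}; (3,8)→{2,8}; (4,3)→{3,8}; (5,1)→{1,5}; (6,7)→{4,7}; (7,5)→{3,5,7}; (8,2)→{1,2,3}. Safe: 9. Place at column 9.
Columns [4, 6, 8, 3, 1, 7, 5, 2, 9], r−c [-3, -4, -5, 1, 4, -1, 2, 6, 0], r+c [5, 8, 11, 7, 6, 13, 12, 10, 18] are all distinct, so no two queens attack.

(1,4) (2,6) (3,8) (4,3) (5,1) (6,7) (7,5) (8,2) (9,9)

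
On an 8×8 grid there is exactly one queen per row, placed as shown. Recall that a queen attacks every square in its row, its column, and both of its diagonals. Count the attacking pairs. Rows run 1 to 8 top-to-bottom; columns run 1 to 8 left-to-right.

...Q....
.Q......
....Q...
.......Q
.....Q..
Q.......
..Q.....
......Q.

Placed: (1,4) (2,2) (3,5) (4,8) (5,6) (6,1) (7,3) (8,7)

0

All columns are distinct and no two queens satisfy |Δrow| = |Δcol|, so no pair attacks.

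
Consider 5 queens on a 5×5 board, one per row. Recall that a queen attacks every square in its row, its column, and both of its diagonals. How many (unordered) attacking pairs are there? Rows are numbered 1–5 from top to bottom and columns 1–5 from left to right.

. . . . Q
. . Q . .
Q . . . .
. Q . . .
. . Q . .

5

Same column: (2,3)–(5,3) (column 3).
Same diagonal: (1,5)–(4,2) (|1−4| = |5−2| = 3); (3,1)–(4,2) (|3−4| = |1−2| = 1); (3,1)–(5,3) (|3−5| = |1−3| = 2); (4,2)–(5,3) (|4−5| = |2−3| = 1).
Total attacking pairs: 5.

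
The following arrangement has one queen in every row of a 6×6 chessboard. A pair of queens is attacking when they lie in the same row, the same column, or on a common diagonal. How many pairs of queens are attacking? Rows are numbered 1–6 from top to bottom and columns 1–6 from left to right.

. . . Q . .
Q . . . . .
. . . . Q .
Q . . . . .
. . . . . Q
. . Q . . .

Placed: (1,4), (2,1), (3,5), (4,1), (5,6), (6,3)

Same column: (2,1)–(4,1) (column 1).
Same diagonal: (1,4)–(4,1) (|1−4| = |4−1| = 3); (4,1)–(6,3) (|4−6| = |1−3| = 2).
Total attacking pairs: 3.

3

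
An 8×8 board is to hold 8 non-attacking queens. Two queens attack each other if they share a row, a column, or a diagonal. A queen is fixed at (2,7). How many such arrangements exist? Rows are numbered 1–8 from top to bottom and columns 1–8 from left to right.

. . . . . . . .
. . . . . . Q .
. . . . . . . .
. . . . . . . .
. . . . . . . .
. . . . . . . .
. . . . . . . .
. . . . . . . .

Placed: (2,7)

16

Branch on row 1: col 1 → 2; col 2 → 2; col 3 → 2; col 4 → 4; col 5 → 6.
Sum: 2 + 2 + 2 + 4 + 6 = 16.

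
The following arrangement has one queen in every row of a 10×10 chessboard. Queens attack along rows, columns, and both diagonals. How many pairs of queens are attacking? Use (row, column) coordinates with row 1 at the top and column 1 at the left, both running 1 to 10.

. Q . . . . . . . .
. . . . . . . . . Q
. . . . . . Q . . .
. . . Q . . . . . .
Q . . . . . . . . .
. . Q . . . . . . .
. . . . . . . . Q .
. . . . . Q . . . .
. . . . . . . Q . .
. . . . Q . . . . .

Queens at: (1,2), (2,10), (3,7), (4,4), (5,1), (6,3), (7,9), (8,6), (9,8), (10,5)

0

All columns are distinct and no two queens satisfy |Δrow| = |Δcol|, so no pair attacks.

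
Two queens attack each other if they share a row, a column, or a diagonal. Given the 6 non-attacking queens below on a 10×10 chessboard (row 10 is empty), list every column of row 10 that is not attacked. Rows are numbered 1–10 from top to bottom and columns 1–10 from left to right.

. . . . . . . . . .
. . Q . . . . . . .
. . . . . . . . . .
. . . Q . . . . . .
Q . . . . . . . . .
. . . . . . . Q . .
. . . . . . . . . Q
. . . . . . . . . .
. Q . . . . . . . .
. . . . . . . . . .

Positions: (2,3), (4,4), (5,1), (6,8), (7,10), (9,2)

columns 5, 9

(2,3) attacks row 10 at column 3.
(4,4) attacks row 10 at column 4 and diagonals 10.
(5,1) attacks row 10 at column 1 and diagonals 6.
(6,8) attacks row 10 at column 8 and diagonals 4.
(7,10) attacks row 10 at column 10 and diagonals 7.
(9,2) attacks row 10 at column 2 and diagonals 1, 3.
Attacked columns: {1, 2, 3, 4, 6, 7, 8, 10}. Safe: {5, 9}.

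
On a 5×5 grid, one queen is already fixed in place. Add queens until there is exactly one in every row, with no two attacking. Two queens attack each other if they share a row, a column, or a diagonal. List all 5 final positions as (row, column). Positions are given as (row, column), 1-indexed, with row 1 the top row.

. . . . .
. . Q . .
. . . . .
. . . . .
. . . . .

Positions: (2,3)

(1,1) (2,3) (3,5) (4,2) (5,4)

Row 1: attacked by (2,3)→{2,3,4}. Safe: 1, 5. Place at column 1.
Row 3: attacked by (1,1)→{1,3}; (2,3)→{2,3,4}. Safe: 5. Place at column 5.
Row 4: attacked by (1,1)→{1,4}; (2,3)→{1,3,5}; (3,5)→{4,5}. Safe: 2. Place at column 2.
Row 5: attacked by (1,1)→{1,5}; (2,3)→{3}; (3,5)→{3,5}; (4,2)→{1,2,3}. Safe: 4. Place at column 4.
Columns [1, 3, 5, 2, 4], r−c [0, -1, -2, 2, 1], r+c [2, 5, 8, 6, 9] are all distinct, so no two queens attack.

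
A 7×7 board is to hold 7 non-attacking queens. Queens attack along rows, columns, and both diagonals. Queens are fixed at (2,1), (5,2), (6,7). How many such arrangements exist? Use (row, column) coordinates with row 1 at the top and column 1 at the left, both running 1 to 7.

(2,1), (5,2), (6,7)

Branch on row 1: col 3 → 1; col 4 → 1; col 5 → 1.
Sum: 1 + 1 + 1 = 3.

3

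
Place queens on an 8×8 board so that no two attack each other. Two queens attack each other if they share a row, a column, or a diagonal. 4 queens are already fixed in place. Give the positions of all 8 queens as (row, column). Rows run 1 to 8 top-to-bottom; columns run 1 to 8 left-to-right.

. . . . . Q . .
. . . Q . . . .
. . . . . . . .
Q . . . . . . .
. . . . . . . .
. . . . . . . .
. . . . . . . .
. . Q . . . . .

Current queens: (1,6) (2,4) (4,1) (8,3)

Row 3: attacked by (1,6)→{4,6,8}; (2,4)→{3,4,5}; (4,1)→{1,2}; (8,3)→{3,8}. Safe: 7. Place at column 7.
Row 5: attacked by (1,6)→{2,6}; (2,4)→{1,4,7}; (3,7)→{5,7}; (4,1)→{1,2}; (8,3)→{3,6}. Safe: 8. Place at column 8.
Row 6: attacked by (1,6)→{1,6}; (2,4)→{4,8}; (3,7)→{4,7}; (4,1)→{1,3}; (5,8)→{7,8}; (8,3)→{1,3,5}. Safe: 2. Place at column 2.
Row 7: attacked by (1,6)→{6}; (2,4)→{4}; (3,7)→{3,7}; (4,1)→{1,4}; (5,8)→{6,8}; (6,2)→{1,2,3}; (8,3)→{2,3,4}. Safe: 5. Place at column 5.
Columns [6, 4, 7, 1, 8, 2, 5, 3], r−c [-5, -2, -4, 3, -3, 4, 2, 5], r+c [7, 6, 10, 5, 13, 8, 12, 11] are all distinct, so no two queens attack.

(1,6) (2,4) (3,7) (4,1) (5,8) (6,2) (7,5) (8,3)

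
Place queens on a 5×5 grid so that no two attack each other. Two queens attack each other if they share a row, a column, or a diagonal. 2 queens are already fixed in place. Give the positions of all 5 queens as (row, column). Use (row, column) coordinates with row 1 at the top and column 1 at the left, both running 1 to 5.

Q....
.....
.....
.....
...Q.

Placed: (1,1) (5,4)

Row 2: attacked by (1,1)→{1,2}; (5,4)→{1,4}. Safe: 3, 5. Place at column 3.
Row 3: attacked by (1,1)→{1,3}; (2,3)→{2,3,4}; (5,4)→{2,4}. Safe: 5. Place at column 5.
Row 4: attacked by (1,1)→{1,4}; (2,3)→{1,3,5}; (3,5)→{4,5}; (5,4)→{3,4,5}. Safe: 2. Place at column 2.
Columns [1, 3, 5, 2, 4], r−c [0, -1, -2, 2, 1], r+c [2, 5, 8, 6, 9] are all distinct, so no two queens attack.

(1,1) (2,3) (3,5) (4,2) (5,4)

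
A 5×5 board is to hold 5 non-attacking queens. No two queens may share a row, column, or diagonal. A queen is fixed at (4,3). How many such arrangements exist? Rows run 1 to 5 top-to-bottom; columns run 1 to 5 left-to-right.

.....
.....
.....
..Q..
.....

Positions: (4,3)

Branch on row 1: col 1 → 0; col 2 → 1; col 4 → 1; col 5 → 0.
Sum: 0 + 1 + 1 + 0 = 2.

2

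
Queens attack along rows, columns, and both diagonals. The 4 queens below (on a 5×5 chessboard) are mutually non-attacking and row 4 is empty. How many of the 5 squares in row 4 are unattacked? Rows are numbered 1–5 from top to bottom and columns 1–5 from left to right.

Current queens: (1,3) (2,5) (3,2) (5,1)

(1,3) attacks row 4 at column 3.
(2,5) attacks row 4 at column 5 and diagonals 3.
(3,2) attacks row 4 at column 2 and diagonals 1, 3.
(5,1) attacks row 4 at column 1 and diagonals 2.
Attacked columns: {1, 2, 3, 5}. Safe: {4}.

1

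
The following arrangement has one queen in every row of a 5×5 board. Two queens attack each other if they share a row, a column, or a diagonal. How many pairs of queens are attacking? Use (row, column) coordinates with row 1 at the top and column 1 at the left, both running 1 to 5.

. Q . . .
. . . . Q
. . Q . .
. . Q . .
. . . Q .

3

Same column: (3,3)–(4,3) (column 3).
Same diagonal: (2,5)–(4,3) (|2−4| = |5−3| = 2); (4,3)–(5,4) (|4−5| = |3−4| = 1).
Total attacking pairs: 3.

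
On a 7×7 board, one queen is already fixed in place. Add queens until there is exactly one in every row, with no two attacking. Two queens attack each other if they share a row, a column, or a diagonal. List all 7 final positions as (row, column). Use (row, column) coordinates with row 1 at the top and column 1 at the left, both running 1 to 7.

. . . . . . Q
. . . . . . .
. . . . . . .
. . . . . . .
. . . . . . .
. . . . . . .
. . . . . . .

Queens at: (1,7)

(1,7) (2,4) (3,1) (4,5) (5,2) (6,6) (7,3)

Row 2: attacked by (1,7)→{6,7}. Safe: 1, 2, 3, 4, 5. Place at column 4.
Row 3: attacked by (1,7)→{5,7}; (2,4)→{3,4,5}. Safe: 1, 2, 6. Place at column 1.
Row 4: attacked by (1,7)→{4,7}; (2,4)→{2,4,6}; (3,1)→{1,2}. Safe: 3, 5. Place at column 5.
Row 5: attacked by (1,7)→{3,7}; (2,4)→{1,4,7}; (3,1)→{1,3}; (4,5)→{4,5,6}. Safe: 2. Place at column 2.
Row 6: attacked by (1,7)→{2,7}; (2,4)→{4}; (3,1)→{1,4}; (4,5)→{3,5,7}; (5,2)→{1,2,3}. Safe: 6. Place at column 6.
Row 7: attacked by (1,7)→{1,7}; (2,4)→{4}; (3,1)→{1,5}; (4,5)→{2,5}; (5,2)→{2,4}; (6,6)→{5,6,7}. Safe: 3. Place at column 3.
Columns [7, 4, 1, 5, 2, 6, 3], r−c [-6, -2, 2, -1, 3, 0, 4], r+c [8, 6, 4, 9, 7, 12, 10] are all distinct, so no two queens attack.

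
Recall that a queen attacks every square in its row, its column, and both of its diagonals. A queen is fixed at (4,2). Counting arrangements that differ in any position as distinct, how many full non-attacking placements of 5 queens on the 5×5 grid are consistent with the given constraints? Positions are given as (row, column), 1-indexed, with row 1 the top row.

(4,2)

Branch on row 1: col 1 → 1; col 3 → 1; col 4 → 0.
Sum: 1 + 1 + 0 = 2.

2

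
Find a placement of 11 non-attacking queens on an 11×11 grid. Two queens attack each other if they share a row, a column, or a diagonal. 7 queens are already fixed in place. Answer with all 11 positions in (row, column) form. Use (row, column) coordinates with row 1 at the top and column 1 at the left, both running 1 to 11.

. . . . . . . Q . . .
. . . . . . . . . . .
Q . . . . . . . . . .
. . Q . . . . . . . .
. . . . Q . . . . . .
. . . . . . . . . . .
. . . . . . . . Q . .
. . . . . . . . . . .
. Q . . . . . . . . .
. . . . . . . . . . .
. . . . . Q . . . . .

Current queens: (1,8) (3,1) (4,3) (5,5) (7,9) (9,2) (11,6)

Row 2: attacked by (1,8)→{7,8,9}; (3,1)→{1,2}; (4,3)→{1,3,5}; (5,5)→{2,5,8}; (7,9)→{4,9}; (9,2)→{2,9}; (11,6)→{6}. Safe: 10, 11. Place at column 10.
Row 6: attacked by (1,8)→{3,8}; (2,10)→{6,10}; (3,1)→{1,4}; (4,3)→{1,3,5}; (5,5)→{4,5,6}; (7,9)→{8,9,10}; (9,2)→{2,5}; (11,6)→{1,6,11}. Safe: 7. Place at column 7.
Row 8: attacked by (1,8)→{1,8}; (2,10)→{4,10}; (3,1)→{1,6}; (4,3)→{3,7}; (5,5)→{2,5,8}; (6,7)→{5,7,9}; (7,9)→{8,9,10}; (9,2)→{1,2,3}; (11,6)→{3,6,9}. Safe: 11. Place at column 11.
Row 10: attacked by (1,8)→{8}; (2,10)→{2,10}; (3,1)→{1,8}; (4,3)→{3,9}; (5,5)→{5,10}; (6,7)→{3,7,11}; (7,9)→{6,9}; (8,11)→{9,11}; (9,2)→{1,2,3}; (11,6)→{5,6,7}. Safe: 4. Place at column 4.
Columns [8, 10, 1, 3, 5, 7, 9, 11, 2, 4, 6], r−c [-7, -8, 2, 1, 0, -1, -2, -3, 7, 6, 5], r+c [9, 12, 4, 7, 10, 13, 16, 19, 11, 14, 17] are all distinct, so no two queens attack.

(1,8) (2,10) (3,1) (4,3) (5,5) (6,7) (7,9) (8,11) (9,2) (10,4) (11,6)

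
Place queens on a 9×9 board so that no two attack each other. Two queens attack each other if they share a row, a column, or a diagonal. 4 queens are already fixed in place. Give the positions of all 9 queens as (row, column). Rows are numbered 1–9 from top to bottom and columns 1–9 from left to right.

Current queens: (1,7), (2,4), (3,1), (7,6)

Row 4: attacked by (1,7)→{4,7}; (2,4)→{2,4,6}; (3,1)→{1,2}; (7,6)→{3,6,9}. Safe: 5, 8. Place at column 5.
Row 5: attacked by (1,7)→{3,7}; (2,4)→{1,4,7}; (3,1)→{1,3}; (4,5)→{4,5,6}; (7,6)→{4,6,8}. Safe: 2, 9. Place at column 2.
Row 6: attacked by (1,7)→{2,7}; (2,4)→{4,8}; (3,1)→{1,4}; (4,5)→{3,5,7}; (5,2)→{1,2,3}; (7,6)→{5,6,7}. Safe: 9. Place at column 9.
Row 8: attacked by (1,7)→{7}; (2,4)→{4}; (3,1)→{1,6}; (4,5)→{1,5,9}; (5,2)→{2,5}; (6,9)→{7,9}; (7,6)→{5,6,7}. Safe: 3, 8. Place at column 8.
Row 9: attacked by (1,7)→{7}; (2,4)→{4}; (3,1)→{1,7}; (4,5)→{5}; (5,2)→{2,6}; (6,9)→{6,9}; (7,6)→{4,6,8}; (8,8)→{7,8,9}. Safe: 3. Place at column 3.
Columns [7, 4, 1, 5, 2, 9, 6, 8, 3], r−c [-6, -2, 2, -1, 3, -3, 1, 0, 6], r+c [8, 6, 4, 9, 7, 15, 13, 16, 12] are all distinct, so no two queens attack.

(1,7) (2,4) (3,1) (4,5) (5,2) (6,9) (7,6) (8,8) (9,3)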